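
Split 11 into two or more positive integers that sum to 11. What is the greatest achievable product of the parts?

Define g[k] = max over 1≤i<k of i · max(k−i, g[k−i]); the inner max lets the remainder stay uncut if that's better.
g[2] = 1·max(1,0) = 1·1 = 1
g[3] = 1·max(2,1) = 1·2 = 2
g[4] = 2·max(2,1) = 2·2 = 4
g[5] = 2·max(3,2) = 2·3 = 6
g[6] = 3·max(3,2) = 3·3 = 9
g[7] = 2·max(5,6) = 2·6 = 12
g[8] = 2·max(6,9) = 2·9 = 18
g[9] = 3·max(6,9) = 3·9 = 27
g[10] = 2·max(8,18) = 2·18 = 36
g[11] = 2·max(9,27) = 2·27 = 54
One optimal split: 3 + 3 + 3 + 2; product 3·3·3·2 = 54.

54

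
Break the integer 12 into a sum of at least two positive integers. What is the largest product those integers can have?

Let m[k] be the best product for length k (with at least one cut). For each first piece i, the rest contributes max(k−i, m[k−i]).
Small cases: m[2]=1, m[3]=2, m[4]=4, m[5]=6.
m[6] = max(1×6, 2×4, 3×3, 4×2, 5×1) = 9
m[7] = max(1×9, 2×6, 3×4, 4×3, 5×2, 6×1) = 12
m[8] = max(1×12, 2×9, 3×6, …, 6×2, 7×1) = 18
m[9] = max(1×18, 2×12, 3×9, …, 7×2, 8×1) = 27
m[10] = max(1×27, 2×18, 3×12, …, 8×2, 9×1) = 36
m[11] = max(1×36, 2×27, 3×18, …, 9×2, 10×1) = 54
m[12] = max(1×54, 2×36, 3×27, …, 10×2, 11×1) = 81
One optimal split: 3 + 3 + 3 + 3; product 3×3×3×3 = 81.

81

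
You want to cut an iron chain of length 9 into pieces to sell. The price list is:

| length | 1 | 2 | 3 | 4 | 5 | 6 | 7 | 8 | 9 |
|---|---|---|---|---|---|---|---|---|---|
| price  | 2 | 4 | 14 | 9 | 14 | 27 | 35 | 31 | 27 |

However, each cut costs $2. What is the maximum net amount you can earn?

Build r[k] bottom-up: r[k] = max over allowed piece i of (p[i] + r[k−i]) − 2 per cut.
r[1] = 2
r[2] = 4
r[3] = 14
r[4] = 14  (first piece 1, then r[3]=14)
r[5] = 16  (first piece 2, then r[3]=14)
r[6] = 27
r[7] = 35
r[8] = 35  (first piece 1, then r[7]=35)
r[9] = 39  (first piece 3, then r[6]=27)
One optimal plan: pieces 6 + 3 (1 cut) → $41 − $2 = $39.

39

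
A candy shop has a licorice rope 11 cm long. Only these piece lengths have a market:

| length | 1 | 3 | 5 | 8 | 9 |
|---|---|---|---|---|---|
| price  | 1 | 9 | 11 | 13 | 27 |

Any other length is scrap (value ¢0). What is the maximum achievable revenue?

Consider every possible first cut. best[k] is the best of p[i]+best[k−i] over all sellable i≤k.
best[1] = 1
best[2] = 2  (first piece 1, then best[1]=1)
best[3] = max(1+2, 9+0) = 9
best[4] = max(1+9, 9+1) = 10
best[5] = max(1+10, 9+2, 11+0) = 11
best[6] = max(1+11, 9+9, 11+1) = 18
best[7] = max(1+18, 9+10, 11+2) = 19
best[8] = max(1+19, 9+11, 11+9, 13+0) = 20
best[9] = max(1+20, 9+18, 11+10, 13+1, 27+0) = 27
best[10] = max(1+27, 9+19, 11+11, 13+2, 27+1) = 28
best[11] = max(1+28, 9+20, 11+18, 13+9, 27+2) = 29
One optimal cutting: 3 + 3 + 3 + 1 + 1 → ¢29.

29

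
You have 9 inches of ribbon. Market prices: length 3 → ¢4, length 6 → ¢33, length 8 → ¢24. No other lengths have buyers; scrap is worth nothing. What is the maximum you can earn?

Build f[k] bottom-up: f[k] = max over allowed piece i of (p[i] + f[k−i]).
f[1] = 0
f[2] = 0
f[3] = 4
f[4] = 4
f[5] = 4
f[6] = max(4+4, 33+0) = 33
f[7] = max(4+4, 33+0) = 33
f[8] = max(4+4, 33+0, 24+0) = 33
f[9] = max(4+33, 33+4, 24+0) = 37
One optimal cutting: 6 + 3 → ¢37.

37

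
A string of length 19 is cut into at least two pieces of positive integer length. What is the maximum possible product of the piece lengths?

972

Define P[k] = max over 1≤i<k of i · max(k−i, P[k−i]); the inner max lets the remainder stay uncut if that's better.
P[2] = 1·max(1,0) = 1·1 = 1
P[3] = 1·max(2,1) = 1·2 = 2
P[4] = 2·max(2,1) = 2·2 = 4
P[5] = 2·max(3,2) = 2·3 = 6
P[6] = 3·max(3,2) = 3·3 = 9
P[7] = 2·max(5,6) = 2·6 = 12
P[8] = 2·max(6,9) = 2·9 = 18
P[9] = 3·max(6,9) = 3·9 = 27
P[10] = 2·max(8,18) = 2·18 = 36
P[11] = 2·max(9,27) = 2·27 = 54
P[12] = 3·max(9,27) = 3·27 = 81
P[13] = 2·max(11,54) = 2·54 = 108
P[14] = 2·max(12,81) = 2·81 = 162
P[15] = 3·max(12,81) = 3·81 = 243
P[16] = 2·max(14,162) = 2·162 = 324
P[17] = 2·max(15,243) = 2·243 = 486
P[18] = 3·max(15,243) = 3·243 = 729
P[19] = 2·max(17,486) = 2·486 = 972
One optimal split: 3 + 3 + 3 + 3 + 3 + 2 + 2; product 3·3·3·3·3·2·2 = 972.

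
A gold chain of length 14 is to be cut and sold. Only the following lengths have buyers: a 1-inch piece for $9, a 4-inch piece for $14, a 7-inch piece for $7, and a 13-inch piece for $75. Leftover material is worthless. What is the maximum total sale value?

Build r[k] bottom-up: r[k] = max over allowed piece i of (p[i] + r[k−i]).
r[1] = 9
r[2] = 18  (first piece 1, then r[1]=9)
r[3] = 27  (first piece 1, then r[2]=18)
r[4] = max(9+27, 14+0) = 36
r[5] = max(9+36, 14+9) = 45
r[6] = max(9+45, 14+18) = 54
r[7] = max(9+54, 14+27, 7+0) = 63
r[8] = max(9+63, 14+36, 7+9) = 72
r[9] = max(9+72, 14+45, 7+18) = 81
r[10] = max(9+81, 14+54, 7+27) = 90
r[11] = max(9+90, 14+63, 7+36) = 99
r[12] = max(9+99, 14+72, 7+45) = 108
r[13] = max(9+108, 14+81, 7+54, 75+0) = 117
r[14] = max(9+117, 14+90, 7+63, 75+9) = 126
One optimal cutting: 1 + 1 + 1 + 1 + 1 + 1 + 1 + 1 + 1 + 1 + 1 + 1 + 1 + 1 → $126.

126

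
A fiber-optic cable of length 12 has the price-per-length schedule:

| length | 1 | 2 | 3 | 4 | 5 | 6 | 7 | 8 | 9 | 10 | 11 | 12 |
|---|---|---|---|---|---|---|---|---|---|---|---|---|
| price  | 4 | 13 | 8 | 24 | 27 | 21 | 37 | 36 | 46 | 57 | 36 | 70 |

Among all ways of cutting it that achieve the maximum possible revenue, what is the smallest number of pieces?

6

Build r[k] bottom-up: r[k] = max over allowed piece i of (p[i] + r[k−i]).
r[1] = 4
r[2] = 13
r[3] = 17  (first piece 1, then r[2]=13)
r[4] = 26  (first piece 2, then r[2]=13)
r[5] = 30  (first piece 1, then r[4]=26)
r[6] = 39  (first piece 2, then r[4]=26)
r[7] = 43  (first piece 1, then r[6]=39)
r[8] = 52  (first piece 2, then r[6]=39)
r[9] = 56  (first piece 1, then r[8]=52)
r[10] = 65  (first piece 2, then r[8]=52)
r[11] = 69  (first piece 1, then r[10]=65)
r[12] = 78  (first piece 2, then r[10]=65)
Maximum revenue is $78.
Now minimize piece count subject to staying optimal: for each k, pieces[k] = 1 + min over i with p[i]+r[k−i]=r[k] of pieces[k−i].
pieces[9] = 5
pieces[10] = 5
pieces[11] = 6
pieces[12] = 6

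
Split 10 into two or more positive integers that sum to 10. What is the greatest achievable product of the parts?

Let P[k] be the best product for length k (with at least one cut). For each first piece i, the rest contributes max(k−i, P[k−i]).
Small cases: P[2]=1, P[3]=2.
P[4] = max(1×3, 2×2, 3×1) = 4
P[5] = max(1×4, 2×3, 3×2, 4×1) = 6
P[6] = max(1×6, 2×4, 3×3, 4×2, 5×1) = 9
P[7] = max(1×9, 2×6, 3×4, 4×3, 5×2, 6×1) = 12
P[8] = max(1×12, 2×9, 3×6, …, 6×2, 7×1) = 18
P[9] = max(1×18, 2×12, 3×9, …, 7×2, 8×1) = 27
P[10] = max(1×27, 2×18, 3×12, …, 8×2, 9×1) = 36
One optimal split: 3 + 3 + 2 + 2; product 3×3×2×2 = 36.

36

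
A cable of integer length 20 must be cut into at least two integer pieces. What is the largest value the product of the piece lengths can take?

1458

Let P[k] be the best product for length k (with at least one cut). For each first piece i, the rest contributes max(k−i, P[k−i]).
Small cases: P[2]=1, P[3]=2, P[4]=4, P[5]=6, P[6]=9, P[7]=12, P[8]=18, P[9]=27, P[10]=36, P[11]=54, P[12]=81.
P[13] = max(1·81, 2·54, 3·36, …, 11·2, 12·1) = 108
P[14] = max(1·108, 2·81, 3·54, …, 12·2, 13·1) = 162
P[15] = max(1·162, 2·108, 3·81, …, 13·2, 14·1) = 243
P[16] = max(1·243, 2·162, 3·108, …, 14·2, 15·1) = 324
P[17] = max(1·324, 2·243, 3·162, …, 15·2, 16·1) = 486
P[18] = max(1·486, 2·324, 3·243, …, 16·2, 17·1) = 729
P[19] = max(1·729, 2·486, 3·324, …, 17·2, 18·1) = 972
P[20] = max(1·972, 2·729, 3·486, …, 18·2, 19·1) = 1458
One optimal split: 3 + 3 + 3 + 3 + 3 + 3 + 2; product 3·3·3·3·3·3·2 = 1458.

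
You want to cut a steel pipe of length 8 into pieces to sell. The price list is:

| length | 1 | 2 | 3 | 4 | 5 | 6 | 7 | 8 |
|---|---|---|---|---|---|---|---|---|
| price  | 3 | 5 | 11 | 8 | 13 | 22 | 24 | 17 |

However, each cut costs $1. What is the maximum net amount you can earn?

Let v[k] be the best obtainable value from length k. For each k, try every first piece i and keep the best of price[i] + v[k−i] minus the 1 cut fee when i<k.
v[1] = 3
v[2] = max(3+3-1, 5+0) = 5
v[3] = max(3+5-1, 5+3-1, 11+0) = 11
v[4] = max(3+11-1, 5+5-1, 11+3-1, 8+0) = 13
v[5] = max(3+13-1, 5+11-1, 11+5-1, 8+3-1, 13+0) = 15
v[6] = max(3+15-1, 5+13-1, 11+11-1, 8+5-1, 13+3-1, 22+0) = 22
v[7] = max(3+22-1, 5+15-1, 11+13-1, …, 22+3-1, 24+0) = 24
v[8] = max(3+24-1, 5+22-1, 11+15-1, …, 24+3-1, 17+0) = 26
One optimal plan: pieces 6 + 1 + 1 (2 cuts) → $28 − $2 = $26.

26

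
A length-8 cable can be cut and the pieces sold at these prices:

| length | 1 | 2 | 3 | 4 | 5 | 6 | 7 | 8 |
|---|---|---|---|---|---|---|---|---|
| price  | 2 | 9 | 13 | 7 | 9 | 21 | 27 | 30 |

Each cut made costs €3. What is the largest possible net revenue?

Let r[k] be the best obtainable value from length k. For each k, try every first piece i and keep the best of price[i] + r[k−i] minus the 3 cut fee when i<k.
r[1] = 2
r[2] = max(2+2-3, 9+0) = 9
r[3] = max(2+9-3, 9+2-3, 13+0) = 13
r[4] = max(2+13-3, 9+9-3, 13+2-3, 7+0) = 15
r[5] = max(2+15-3, 9+13-3, 13+9-3, 7+2-3, 9+0) = 19
r[6] = max(2+19-3, 9+15-3, 13+13-3, 7+9-3, 9+2-3, 21+0) = 23
r[7] = max(2+23-3, 9+19-3, 13+15-3, …, 21+2-3, 27+0) = 27
r[8] = max(2+27-3, 9+23-3, 13+19-3, …, 27+2-3, 30+0) = 30
Best is to make no cuts and sell whole for €30.

30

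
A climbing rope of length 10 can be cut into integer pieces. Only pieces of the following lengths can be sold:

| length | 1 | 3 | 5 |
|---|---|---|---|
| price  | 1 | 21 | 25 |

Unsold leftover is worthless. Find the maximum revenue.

64

Let f[k] be the best obtainable value from length k. For each k, try every first piece i and keep the best of price[i] + f[k−i].
f[1] = 1
f[2] = 2  (first piece 1, then f[1]=1)
f[3] = max(1+2, 21+0) = 21
f[4] = max(1+21, 21+1) = 22
f[5] = max(1+22, 21+2, 25+0) = 25
f[6] = max(1+25, 21+21, 25+1) = 42
f[7] = max(1+42, 21+22, 25+2) = 43
f[8] = max(1+43, 21+25, 25+21) = 46
f[9] = max(1+46, 21+42, 25+22) = 63
f[10] = max(1+63, 21+43, 25+25) = 64
One optimal cutting: 3 + 3 + 3 + 1 → €64.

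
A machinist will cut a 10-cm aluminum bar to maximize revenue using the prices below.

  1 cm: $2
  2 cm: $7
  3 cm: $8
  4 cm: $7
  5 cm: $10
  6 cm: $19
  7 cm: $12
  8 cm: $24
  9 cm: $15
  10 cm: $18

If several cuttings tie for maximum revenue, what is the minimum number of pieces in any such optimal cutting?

Consider every possible first cut. r[k] is the best of p[i]+r[k−i] over all sellable i≤k.
r[1] = 2
r[2] = 7
r[3] = 9  (first piece 1, then r[2]=7)
r[4] = 14  (first piece 2, then r[2]=7)
r[5] = 16  (first piece 1, then r[4]=14)
r[6] = 21  (first piece 2, then r[4]=14)
r[7] = 23  (first piece 1, then r[6]=21)
r[8] = 28  (first piece 2, then r[6]=21)
r[9] = 30  (first piece 1, then r[8]=28)
r[10] = 35  (first piece 2, then r[8]=28)
Maximum revenue is $35.
Now minimize piece count subject to staying optimal: for each k, pieces[k] = 1 + min over i with p[i]+r[k−i]=r[k] of pieces[k−i].
pieces[7] = 4
pieces[8] = 4
pieces[9] = 5
pieces[10] = 5

5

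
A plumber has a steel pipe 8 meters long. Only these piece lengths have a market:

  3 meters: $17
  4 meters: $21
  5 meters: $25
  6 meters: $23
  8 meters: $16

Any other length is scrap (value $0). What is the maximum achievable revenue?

42

Let best[k] be the best obtainable value from length k. For each k, try every first piece i and keep the best of price[i] + best[k−i].
best[1] = 0
best[2] = 0
best[3] = 17
best[4] = max(17+0, 21+0) = 21
best[5] = max(17+0, 21+0, 25+0) = 25
best[6] = max(17+17, 21+0, 25+0, 23+0) = 34
best[7] = max(17+21, 21+17, 25+0, 23+0) = 38
best[8] = max(17+25, 21+21, 25+17, 23+0, 16+0) = 42
One optimal cutting: 5 + 3 → $42.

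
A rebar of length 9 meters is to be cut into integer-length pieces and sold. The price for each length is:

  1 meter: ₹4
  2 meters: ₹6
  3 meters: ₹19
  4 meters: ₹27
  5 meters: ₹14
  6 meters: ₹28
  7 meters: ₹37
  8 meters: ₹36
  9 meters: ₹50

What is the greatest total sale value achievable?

58

Let R[k] be the best obtainable value from length k. For each k, try every first piece i and keep the best of price[i] + R[k−i].
R[1] = 4
R[2] = max(4+4, 6+0) = 8
R[3] = max(4+8, 6+4, 19+0) = 19
R[4] = max(4+19, 6+8, 19+4, 27+0) = 27
R[5] = max(4+27, 6+19, 19+8, 27+4, 14+0) = 31
R[6] = max(4+31, 6+27, 19+19, 27+8, 14+4, 28+0) = 38
R[7] = max(4+38, 6+31, 19+27, …, 28+4, 37+0) = 46
R[8] = max(4+46, 6+38, 19+31, …, 37+4, 36+0) = 54
R[9] = max(4+54, 6+46, 19+38, …, 36+4, 50+0) = 58
One optimal cutting: 4 + 4 + 1 → ₹27 + ₹27 + ₹4 = ₹58.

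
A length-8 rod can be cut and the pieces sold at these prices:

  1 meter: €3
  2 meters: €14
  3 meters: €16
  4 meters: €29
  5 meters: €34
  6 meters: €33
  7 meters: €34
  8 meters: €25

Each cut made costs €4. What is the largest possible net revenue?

54

Consider every possible first cut. net[k] is the best of p[i]+net[k−i] over all sellable i≤k, charging 4 whenever i<k.
net[1] = 3
net[2] = max(3+3-4, 14+0) = 14
net[3] = max(3+14-4, 14+3-4, 16+0) = 16
net[4] = max(3+16-4, 14+14-4, 16+3-4, 29+0) = 29
net[5] = max(3+29-4, 14+16-4, 16+14-4, 29+3-4, 34+0) = 34
net[6] = max(3+34-4, 14+29-4, 16+16-4, 29+14-4, 34+3-4, 33+0) = 39
net[7] = max(3+39-4, 14+34-4, 16+29-4, …, 33+3-4, 34+0) = 44
net[8] = max(3+44-4, 14+39-4, 16+34-4, …, 34+3-4, 25+0) = 54
One optimal plan: pieces 4 + 4 (1 cut) → €58 − €4 = €54.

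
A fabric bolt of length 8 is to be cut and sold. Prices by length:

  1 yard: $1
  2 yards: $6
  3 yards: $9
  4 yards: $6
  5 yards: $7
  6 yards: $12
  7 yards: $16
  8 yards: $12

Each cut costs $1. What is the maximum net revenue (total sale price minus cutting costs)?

Let v[k] be the best obtainable value from length k. For each k, try every first piece i and keep the best of price[i] + v[k−i] minus the 1 cut fee when i<k.
v[1] = 1
v[2] = 6
v[3] = 9
v[4] = 11  (first piece 2, then v[2]=6)
v[5] = 14  (first piece 2, then v[3]=9)
v[6] = 17  (first piece 3, then v[3]=9)
v[7] = 19  (first piece 2, then v[5]=14)
v[8] = 22  (first piece 2, then v[6]=17)
One optimal plan: pieces 3 + 3 + 2 (2 cuts) → $24 − $2 = $22.

22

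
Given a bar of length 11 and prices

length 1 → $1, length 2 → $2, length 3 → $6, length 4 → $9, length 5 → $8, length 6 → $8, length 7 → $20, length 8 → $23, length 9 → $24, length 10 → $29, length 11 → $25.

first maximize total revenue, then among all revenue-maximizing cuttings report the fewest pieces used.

2

Let r[k] be the best obtainable value from length k. For each k, try every first piece i and keep the best of price[i] + r[k−i].
r[1] = 1
r[2] = max(1+1, 2+0) = 2
r[3] = max(1+2, 2+1, 6+0) = 6
r[4] = max(1+6, 2+2, 6+1, 9+0) = 9
r[5] = max(1+9, 2+6, 6+2, 9+1, 8+0) = 10
r[6] = max(1+10, 2+9, 6+6, 9+2, 8+1, 8+0) = 12
r[7] = max(1+12, 2+10, 6+9, …, 8+1, 20+0) = 20
r[8] = max(1+20, 2+12, 6+10, …, 20+1, 23+0) = 23
r[9] = max(1+23, 2+20, 6+12, …, 23+1, 24+0) = 24
r[10] = max(1+24, 2+23, 6+20, …, 24+1, 29+0) = 29
r[11] = max(1+29, 2+24, 6+23, …, 29+1, 25+0) = 30
Maximum revenue is $30.
Now minimize piece count subject to staying optimal: for each k, pieces[k] = 1 + min over i with p[i]+r[k−i]=r[k] of pieces[k−i].
pieces[8] = 1
pieces[9] = 1
pieces[10] = 1
pieces[11] = 2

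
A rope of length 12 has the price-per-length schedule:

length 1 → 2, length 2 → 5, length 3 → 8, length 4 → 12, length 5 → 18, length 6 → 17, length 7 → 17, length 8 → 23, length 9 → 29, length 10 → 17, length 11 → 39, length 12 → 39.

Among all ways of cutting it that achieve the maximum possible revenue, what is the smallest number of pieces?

2

Consider every possible first cut. r[k] is the best of p[i]+r[k−i] over all sellable i≤k.
r[1] = 2
r[2] = max(2+2, 5+0) = 5
r[3] = max(2+5, 5+2, 8+0) = 8
r[4] = max(2+8, 5+5, 8+2, 12+0) = 12
r[5] = max(2+12, 5+8, 8+5, 12+2, 18+0) = 18
r[6] = max(2+18, 5+12, 8+8, 12+5, 18+2, 17+0) = 20
r[7] = max(2+20, 5+18, 8+12, …, 17+2, 17+0) = 23
r[8] = max(2+23, 5+20, 8+18, …, 17+2, 23+0) = 26
r[9] = max(2+26, 5+23, 8+20, …, 23+2, 29+0) = 30
r[10] = max(2+30, 5+26, 8+23, …, 29+2, 17+0) = 36
r[11] = max(2+36, 5+30, 8+26, …, 17+2, 39+0) = 39
r[12] = max(2+39, 5+36, 8+30, …, 39+2, 39+0) = 41
Maximum revenue is 41.
Now minimize piece count subject to staying optimal: for each k, pieces[k] = 1 + min over i with p[i]+r[k−i]=r[k] of pieces[k−i].
pieces[9] = 2
pieces[10] = 2
pieces[11] = 1
pieces[12] = 2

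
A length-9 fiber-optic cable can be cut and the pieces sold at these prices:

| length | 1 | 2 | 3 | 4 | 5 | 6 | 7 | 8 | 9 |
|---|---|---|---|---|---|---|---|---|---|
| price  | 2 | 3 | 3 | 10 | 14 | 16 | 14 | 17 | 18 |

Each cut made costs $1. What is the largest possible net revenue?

Consider every possible first cut. net[k] is the best of p[i]+net[k−i] over all sellable i≤k, charging 1 whenever i<k.
net[1] = 2
net[2] = max(2+2-1, 3+0) = 3
net[3] = max(2+3-1, 3+2-1, 3+0) = 4
net[4] = max(2+4-1, 3+3-1, 3+2-1, 10+0) = 10
net[5] = max(2+10-1, 3+4-1, 3+3-1, 10+2-1, 14+0) = 14
net[6] = max(2+14-1, 3+10-1, 3+4-1, 10+3-1, 14+2-1, 16+0) = 16
net[7] = max(2+16-1, 3+14-1, 3+10-1, …, 16+2-1, 14+0) = 17
net[8] = max(2+17-1, 3+16-1, 3+14-1, …, 14+2-1, 17+0) = 19
net[9] = max(2+19-1, 3+17-1, 3+16-1, …, 17+2-1, 18+0) = 23
One optimal plan: pieces 5 + 4 (1 cut) → $24 − $1 = $23.

23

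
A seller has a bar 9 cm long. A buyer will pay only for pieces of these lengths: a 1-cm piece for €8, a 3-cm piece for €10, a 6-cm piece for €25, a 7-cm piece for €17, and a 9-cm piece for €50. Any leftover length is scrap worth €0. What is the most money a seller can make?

Consider every possible first cut. f[k] is the best of p[i]+f[k−i] over all sellable i≤k.
f[1] = 8
f[2] = 16  (first piece 1, then f[1]=8)
f[3] = 24  (first piece 1, then f[2]=16)
f[4] = 32  (first piece 1, then f[3]=24)
f[5] = 40  (first piece 1, then f[4]=32)
f[6] = 48  (first piece 1, then f[5]=40)
f[7] = 56  (first piece 1, then f[6]=48)
f[8] = 64  (first piece 1, then f[7]=56)
f[9] = 72  (first piece 1, then f[8]=64)
One optimal cutting: 1 + 1 + 1 + 1 + 1 + 1 + 1 + 1 + 1 → €72.

72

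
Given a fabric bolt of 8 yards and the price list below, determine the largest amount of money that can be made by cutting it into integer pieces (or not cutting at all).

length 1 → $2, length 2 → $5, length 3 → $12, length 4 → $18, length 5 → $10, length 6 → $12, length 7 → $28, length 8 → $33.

36

Let r[k] be the best obtainable value from length k. For each k, try every first piece i and keep the best of price[i] + r[k−i].
r[1] = 2
r[2] = max(2+2, 5+0) = 5
r[3] = max(2+5, 5+2, 12+0) = 12
r[4] = max(2+12, 5+5, 12+2, 18+0) = 18
r[5] = max(2+18, 5+12, 12+5, 18+2, 10+0) = 20
r[6] = max(2+20, 5+18, 12+12, 18+5, 10+2, 12+0) = 24
r[7] = max(2+24, 5+20, 12+18, …, 12+2, 28+0) = 30
r[8] = max(2+30, 5+24, 12+20, …, 28+2, 33+0) = 36
One optimal cutting: 4 + 4 → $18 + $18 = $36.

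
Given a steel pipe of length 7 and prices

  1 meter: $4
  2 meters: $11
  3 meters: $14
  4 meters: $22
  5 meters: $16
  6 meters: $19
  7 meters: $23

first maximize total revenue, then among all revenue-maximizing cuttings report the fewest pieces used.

3

Let r[k] be the best obtainable value from length k. For each k, try every first piece i and keep the best of price[i] + r[k−i].
r[1] = 4
r[2] = 11
r[3] = 15  (first piece 1, then r[2]=11)
r[4] = 22  (first piece 2, then r[2]=11)
r[5] = 26  (first piece 1, then r[4]=22)
r[6] = 33  (first piece 2, then r[4]=22)
r[7] = 37  (first piece 1, then r[6]=33)
Maximum revenue is $37.
Now minimize piece count subject to staying optimal: for each k, pieces[k] = 1 + min over i with p[i]+r[k−i]=r[k] of pieces[k−i].
pieces[4] = 1
pieces[5] = 2
pieces[6] = 2
pieces[7] = 3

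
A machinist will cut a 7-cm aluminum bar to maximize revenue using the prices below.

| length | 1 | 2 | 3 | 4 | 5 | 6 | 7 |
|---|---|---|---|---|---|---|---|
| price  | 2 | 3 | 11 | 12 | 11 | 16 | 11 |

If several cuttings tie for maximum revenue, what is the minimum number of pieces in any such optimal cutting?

3

Let r[k] be the best obtainable value from length k. For each k, try every first piece i and keep the best of price[i] + r[k−i].
r[1] = 2
r[2] = max(2+2, 3+0) = 4
r[3] = max(2+4, 3+2, 11+0) = 11
r[4] = max(2+11, 3+4, 11+2, 12+0) = 13
r[5] = max(2+13, 3+11, 11+4, 12+2, 11+0) = 15
r[6] = max(2+15, 3+13, 11+11, 12+4, 11+2, 16+0) = 22
r[7] = max(2+22, 3+15, 11+13, …, 16+2, 11+0) = 24
Maximum revenue is $24.
Now minimize piece count subject to staying optimal: for each k, pieces[k] = 1 + min over i with p[i]+r[k−i]=r[k] of pieces[k−i].
pieces[4] = 2
pieces[5] = 3
pieces[6] = 2
pieces[7] = 3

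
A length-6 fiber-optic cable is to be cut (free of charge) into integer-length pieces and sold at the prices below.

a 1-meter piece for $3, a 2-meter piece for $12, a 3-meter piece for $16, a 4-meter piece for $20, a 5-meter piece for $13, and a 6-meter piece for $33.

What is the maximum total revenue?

36

Consider every possible first cut. R[k] is the best of p[i]+R[k−i] over all sellable i≤k.
R[1] = 3
R[2] = 12
R[3] = 16
R[4] = 24  (first piece 2, then R[2]=12)
R[5] = 28  (first piece 2, then R[3]=16)
R[6] = 36  (first piece 2, then R[4]=24)
One optimal cutting: 2 + 2 + 2 → $12 + $12 + $12 = $36.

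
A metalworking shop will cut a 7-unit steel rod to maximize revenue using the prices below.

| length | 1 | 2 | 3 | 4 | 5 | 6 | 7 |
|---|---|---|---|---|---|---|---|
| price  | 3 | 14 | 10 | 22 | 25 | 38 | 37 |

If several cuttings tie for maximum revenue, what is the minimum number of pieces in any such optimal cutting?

Build r[k] bottom-up: r[k] = max over allowed piece i of (p[i] + r[k−i]).
r[1] = 3
r[2] = 14
r[3] = 17  (first piece 1, then r[2]=14)
r[4] = 28  (first piece 2, then r[2]=14)
r[5] = 31  (first piece 1, then r[4]=28)
r[6] = 42  (first piece 2, then r[4]=28)
r[7] = 45  (first piece 1, then r[6]=42)
Maximum revenue is $45.
Now minimize piece count subject to staying optimal: for each k, pieces[k] = 1 + min over i with p[i]+r[k−i]=r[k] of pieces[k−i].
pieces[4] = 2
pieces[5] = 3
pieces[6] = 3
pieces[7] = 4

4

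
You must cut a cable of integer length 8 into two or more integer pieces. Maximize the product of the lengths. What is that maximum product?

Let f[k] be the best product for length k (with at least one cut). For each first piece i, the rest contributes max(k−i, f[k−i]).
f[2] = 1·max(1,0) = 1·1 = 1
f[3] = 1·max(2,1) = 1·2 = 2
f[4] = 2·max(2,1) = 2·2 = 4
f[5] = 2·max(3,2) = 2·3 = 6
f[6] = 3·max(3,2) = 3·3 = 9
f[7] = 2·max(5,6) = 2·6 = 12
f[8] = 2·max(6,9) = 2·9 = 18
One optimal split: 3 + 3 + 2; product 3·3·2 = 18.

18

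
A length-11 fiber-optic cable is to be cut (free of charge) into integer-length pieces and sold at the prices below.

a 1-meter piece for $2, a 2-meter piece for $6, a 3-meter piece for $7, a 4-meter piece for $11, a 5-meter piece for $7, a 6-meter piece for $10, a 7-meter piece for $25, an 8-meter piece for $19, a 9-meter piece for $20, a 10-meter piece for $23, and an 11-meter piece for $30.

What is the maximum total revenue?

37

Build best[k] bottom-up: best[k] = max over allowed piece i of (p[i] + best[k−i]).
best[1] = 2
best[2] = 6
best[3] = 8  (first piece 1, then best[2]=6)
best[4] = 12  (first piece 2, then best[2]=6)
best[5] = 14  (first piece 1, then best[4]=12)
best[6] = 18  (first piece 2, then best[4]=12)
best[7] = 25
best[8] = 27  (first piece 1, then best[7]=25)
best[9] = 31  (first piece 2, then best[7]=25)
best[10] = 33  (first piece 1, then best[9]=31)
best[11] = 37  (first piece 2, then best[9]=31)
One optimal cutting: 7 + 2 + 2 → $25 + $6 + $6 = $37.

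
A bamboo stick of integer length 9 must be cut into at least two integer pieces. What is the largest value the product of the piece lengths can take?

27

Define f[k] = max over 1≤i<k of i · max(k−i, f[k−i]); the inner max lets the remainder stay uncut if that's better.
f[2] = 1*max(1,0) = 1*1 = 1
f[3] = 1*max(2,1) = 1*2 = 2
f[4] = 2*max(2,1) = 2*2 = 4
f[5] = 2*max(3,2) = 2*3 = 6
f[6] = 3*max(3,2) = 3*3 = 9
f[7] = 2*max(5,6) = 2*6 = 12
f[8] = 2*max(6,9) = 2*9 = 18
f[9] = 3*max(6,9) = 3*9 = 27
One optimal split: 3 + 3 + 3; product 3*3*3 = 27.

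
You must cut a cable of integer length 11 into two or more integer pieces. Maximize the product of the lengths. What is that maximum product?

Fill P[k] for k=2..11: at each k try every first piece i and multiply by the better of (k−i) uncut or P[k−i].
P[2] = 1*max(1,0) = 1*1 = 1
P[3] = 1*max(2,1) = 1*2 = 2
P[4] = 2*max(2,1) = 2*2 = 4
P[5] = 2*max(3,2) = 2*3 = 6
P[6] = 3*max(3,2) = 3*3 = 9
P[7] = 2*max(5,6) = 2*6 = 12
P[8] = 2*max(6,9) = 2*9 = 18
P[9] = 3*max(6,9) = 3*9 = 27
P[10] = 2*max(8,18) = 2*18 = 36
P[11] = 2*max(9,27) = 2*27 = 54
One optimal split: 3 + 3 + 3 + 2; product 3*3*3*2 = 54.

54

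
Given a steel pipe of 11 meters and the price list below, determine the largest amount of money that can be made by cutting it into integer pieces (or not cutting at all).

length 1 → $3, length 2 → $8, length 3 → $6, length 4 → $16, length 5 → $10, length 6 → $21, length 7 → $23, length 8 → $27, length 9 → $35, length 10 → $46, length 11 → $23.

Let best[k] be the best obtainable value from length k. For each k, try every first piece i and keep the best of price[i] + best[k−i].
best[1] = 3
best[2] = 8
best[3] = 11  (first piece 1, then best[2]=8)
best[4] = 16  (first piece 2, then best[2]=8)
best[5] = 19  (first piece 1, then best[4]=16)
best[6] = 24  (first piece 2, then best[4]=16)
best[7] = 27  (first piece 1, then best[6]=24)
best[8] = 32  (first piece 2, then best[6]=24)
best[9] = 35  (first piece 1, then best[8]=32)
best[10] = 46
best[11] = 49  (first piece 1, then best[10]=46)
One optimal cutting: 10 + 1 → $46 + $3 = $49.

49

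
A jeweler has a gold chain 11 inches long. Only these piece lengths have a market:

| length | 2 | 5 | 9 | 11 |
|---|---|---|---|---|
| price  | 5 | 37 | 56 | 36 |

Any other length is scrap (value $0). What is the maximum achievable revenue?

Let r[k] be the best obtainable value from length k. For each k, try every first piece i and keep the best of price[i] + r[k−i].
r[1] = 0
r[2] = 5
r[3] = 5
r[4] = 10  (first piece 2, then r[2]=5)
r[5] = max(5+5, 37+0) = 37
r[6] = max(5+10, 37+0) = 37
r[7] = max(5+37, 37+5) = 42
r[8] = max(5+37, 37+5) = 42
r[9] = max(5+42, 37+10, 56+0) = 56
r[10] = max(5+42, 37+37, 56+0) = 74
r[11] = max(5+56, 37+37, 56+5, 36+0) = 74
One optimal cutting: pieces 5 + 5 with 1 inch of scrap → $74.

74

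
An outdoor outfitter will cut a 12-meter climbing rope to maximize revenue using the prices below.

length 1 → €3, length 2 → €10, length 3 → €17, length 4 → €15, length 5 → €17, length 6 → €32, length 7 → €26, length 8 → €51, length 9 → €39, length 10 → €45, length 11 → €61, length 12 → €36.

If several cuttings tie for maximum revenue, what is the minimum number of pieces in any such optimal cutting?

Build r[k] bottom-up: r[k] = max over allowed piece i of (p[i] + r[k−i]).
r[1] = 3
r[2] = 10
r[3] = 17
r[4] = 20  (first piece 1, then r[3]=17)
r[5] = 27  (first piece 2, then r[3]=17)
r[6] = 34  (first piece 3, then r[3]=17)
r[7] = 37  (first piece 1, then r[6]=34)
r[8] = 51
r[9] = 54  (first piece 1, then r[8]=51)
r[10] = 61  (first piece 2, then r[8]=51)
r[11] = 68  (first piece 3, then r[8]=51)
r[12] = 71  (first piece 1, then r[11]=68)
Maximum revenue is €71.
Now minimize piece count subject to staying optimal: for each k, pieces[k] = 1 + min over i with p[i]+r[k−i]=r[k] of pieces[k−i].
pieces[9] = 2
pieces[10] = 2
pieces[11] = 2
pieces[12] = 3

3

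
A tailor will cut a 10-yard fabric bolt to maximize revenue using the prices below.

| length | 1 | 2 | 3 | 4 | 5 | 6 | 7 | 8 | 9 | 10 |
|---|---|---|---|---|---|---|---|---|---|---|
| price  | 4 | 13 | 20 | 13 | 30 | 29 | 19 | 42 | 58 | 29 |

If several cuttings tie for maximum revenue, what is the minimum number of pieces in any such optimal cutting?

Consider every possible first cut. r[k] is the best of p[i]+r[k−i] over all sellable i≤k.
r[1] = 4
r[2] = max(4+4, 13+0) = 13
r[3] = max(4+13, 13+4, 20+0) = 20
r[4] = max(4+20, 13+13, 20+4, 13+0) = 26
r[5] = max(4+26, 13+20, 20+13, 13+4, 30+0) = 33
r[6] = max(4+33, 13+26, 20+20, 13+13, 30+4, 29+0) = 40
r[7] = max(4+40, 13+33, 20+26, …, 29+4, 19+0) = 46
r[8] = max(4+46, 13+40, 20+33, …, 19+4, 42+0) = 53
r[9] = max(4+53, 13+46, 20+40, …, 42+4, 58+0) = 60
r[10] = max(4+60, 13+53, 20+46, …, 58+4, 29+0) = 66
Maximum revenue is $66.
Now minimize piece count subject to staying optimal: for each k, pieces[k] = 1 + min over i with p[i]+r[k−i]=r[k] of pieces[k−i].
pieces[7] = 3
pieces[8] = 3
pieces[9] = 3
pieces[10] = 4

4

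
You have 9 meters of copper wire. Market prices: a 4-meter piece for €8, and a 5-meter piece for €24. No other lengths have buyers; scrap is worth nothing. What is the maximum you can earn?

32

Consider every possible first cut. r[k] is the best of p[i]+r[k−i] over all sellable i≤k.
r[1] = 0
r[2] = 0
r[3] = 0
r[4] = 8
r[5] = max(8+0, 24+0) = 24
r[6] = max(8+0, 24+0) = 24
r[7] = max(8+0, 24+0) = 24
r[8] = max(8+8, 24+0) = 24
r[9] = max(8+24, 24+8) = 32
One optimal cutting: 5 + 4 → €32.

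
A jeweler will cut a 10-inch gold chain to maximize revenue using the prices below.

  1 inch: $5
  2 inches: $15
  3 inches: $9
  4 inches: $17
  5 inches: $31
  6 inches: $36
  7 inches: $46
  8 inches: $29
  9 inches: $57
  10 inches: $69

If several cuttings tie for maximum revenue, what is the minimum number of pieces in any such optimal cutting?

5

Build r[k] bottom-up: r[k] = max over allowed piece i of (p[i] + r[k−i]).
r[1] = 5
r[2] = max(5+5, 15+0) = 15
r[3] = max(5+15, 15+5, 9+0) = 20
r[4] = max(5+20, 15+15, 9+5, 17+0) = 30
r[5] = max(5+30, 15+20, 9+15, 17+5, 31+0) = 35
r[6] = max(5+35, 15+30, 9+20, 17+15, 31+5, 36+0) = 45
r[7] = max(5+45, 15+35, 9+30, …, 36+5, 46+0) = 50
r[8] = max(5+50, 15+45, 9+35, …, 46+5, 29+0) = 60
r[9] = max(5+60, 15+50, 9+45, …, 29+5, 57+0) = 65
r[10] = max(5+65, 15+60, 9+50, …, 57+5, 69+0) = 75
Maximum revenue is $75.
Now minimize piece count subject to staying optimal: for each k, pieces[k] = 1 + min over i with p[i]+r[k−i]=r[k] of pieces[k−i].
pieces[7] = 4
pieces[8] = 4
pieces[9] = 5
pieces[10] = 5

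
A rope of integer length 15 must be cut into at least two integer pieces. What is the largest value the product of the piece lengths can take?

Let f[k] be the best product for length k (with at least one cut). For each first piece i, the rest contributes max(k−i, f[k−i]).
f[2] = 1·max(1,0) = 1·1 = 1
f[3] = max(1·2, 2·1) = 2
f[4] = max(1·3, 2·2, 3·1) = 4
f[5] = max(1·4, 2·3, 3·2, 4·1) = 6
f[6] = max(1·6, 2·4, 3·3, 4·2, 5·1) = 9
f[7] = max(1·9, 2·6, 3·4, 4·3, 5·2, 6·1) = 12
f[8] = max(1·12, 2·9, 3·6, …, 6·2, 7·1) = 18
f[9] = max(1·18, 2·12, 3·9, …, 7·2, 8·1) = 27
f[10] = max(1·27, 2·18, 3·12, …, 8·2, 9·1) = 36
f[11] = max(1·36, 2·27, 3·18, …, 9·2, 10·1) = 54
f[12] = max(1·54, 2·36, 3·27, …, 10·2, 11·1) = 81
f[13] = max(1·81, 2·54, 3·36, …, 11·2, 12·1) = 108
f[14] = max(1·108, 2·81, 3·54, …, 12·2, 13·1) = 162
f[15] = max(1·162, 2·108, 3·81, …, 13·2, 14·1) = 243
One optimal split: 3 + 3 + 3 + 3 + 3; product 3·3·3·3·3 = 243.

243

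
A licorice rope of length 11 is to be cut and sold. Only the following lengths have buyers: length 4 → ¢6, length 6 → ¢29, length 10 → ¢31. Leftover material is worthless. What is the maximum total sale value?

Build f[k] bottom-up: f[k] = max over allowed piece i of (p[i] + f[k−i]).
f[1] = 0
f[2] = 0
f[3] = 0
f[4] = 6
f[5] = 6
f[6] = max(6+0, 29+0) = 29
f[7] = max(6+0, 29+0) = 29
f[8] = max(6+6, 29+0) = 29
f[9] = max(6+6, 29+0) = 29
f[10] = max(6+29, 29+6, 31+0) = 35
f[11] = max(6+29, 29+6, 31+0) = 35
One optimal cutting: pieces 6 + 4 with 1 cm of scrap → ¢35.

35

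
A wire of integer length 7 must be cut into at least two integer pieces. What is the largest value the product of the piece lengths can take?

Fill f[k] for k=2..7: at each k try every first piece i and multiply by the better of (k−i) uncut or f[k−i].
f[2] = 1·max(1,0) = 1·1 = 1
f[3] = 1·max(2,1) = 1·2 = 2
f[4] = 2·max(2,1) = 2·2 = 4
f[5] = 2·max(3,2) = 2·3 = 6
f[6] = 3·max(3,2) = 3·3 = 9
f[7] = 2·max(5,6) = 2·6 = 12
One optimal split: 3 + 2 + 2; product 3·2·2 = 12.

12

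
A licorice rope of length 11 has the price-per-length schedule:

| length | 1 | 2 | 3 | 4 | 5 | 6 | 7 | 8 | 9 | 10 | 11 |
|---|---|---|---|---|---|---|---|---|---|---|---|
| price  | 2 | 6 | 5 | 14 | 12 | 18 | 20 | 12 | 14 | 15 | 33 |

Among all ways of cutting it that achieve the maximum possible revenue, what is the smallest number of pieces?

Let r[k] be the best obtainable value from length k. For each k, try every first piece i and keep the best of price[i] + r[k−i].
r[1] = 2
r[2] = max(2+2, 6+0) = 6
r[3] = max(2+6, 6+2, 5+0) = 8
r[4] = max(2+8, 6+6, 5+2, 14+0) = 14
r[5] = max(2+14, 6+8, 5+6, 14+2, 12+0) = 16
r[6] = max(2+16, 6+14, 5+8, 14+6, 12+2, 18+0) = 20
r[7] = max(2+20, 6+16, 5+14, …, 18+2, 20+0) = 22
r[8] = max(2+22, 6+20, 5+16, …, 20+2, 12+0) = 28
r[9] = max(2+28, 6+22, 5+20, …, 12+2, 14+0) = 30
r[10] = max(2+30, 6+28, 5+22, …, 14+2, 15+0) = 34
r[11] = max(2+34, 6+30, 5+28, …, 15+2, 33+0) = 36
Maximum revenue is ¢36.
Now minimize piece count subject to staying optimal: for each k, pieces[k] = 1 + min over i with p[i]+r[k−i]=r[k] of pieces[k−i].
pieces[8] = 2
pieces[9] = 3
pieces[10] = 3
pieces[11] = 4

4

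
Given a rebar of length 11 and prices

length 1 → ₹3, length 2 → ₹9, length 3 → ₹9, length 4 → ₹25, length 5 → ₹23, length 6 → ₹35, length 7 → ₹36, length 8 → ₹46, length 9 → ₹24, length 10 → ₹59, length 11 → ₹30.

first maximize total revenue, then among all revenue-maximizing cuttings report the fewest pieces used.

Consider every possible first cut. r[k] is the best of p[i]+r[k−i] over all sellable i≤k.
r[1] = 3
r[2] = 9
r[3] = 12  (first piece 1, then r[2]=9)
r[4] = 25
r[5] = 28  (first piece 1, then r[4]=25)
r[6] = 35
r[7] = 38  (first piece 1, then r[6]=35)
r[8] = 50  (first piece 4, then r[4]=25)
r[9] = 53  (first piece 1, then r[8]=50)
r[10] = 60  (first piece 4, then r[6]=35)
r[11] = 63  (first piece 1, then r[10]=60)
Maximum revenue is ₹63.
Now minimize piece count subject to staying optimal: for each k, pieces[k] = 1 + min over i with p[i]+r[k−i]=r[k] of pieces[k−i].
pieces[8] = 2
pieces[9] = 3
pieces[10] = 2
pieces[11] = 3

3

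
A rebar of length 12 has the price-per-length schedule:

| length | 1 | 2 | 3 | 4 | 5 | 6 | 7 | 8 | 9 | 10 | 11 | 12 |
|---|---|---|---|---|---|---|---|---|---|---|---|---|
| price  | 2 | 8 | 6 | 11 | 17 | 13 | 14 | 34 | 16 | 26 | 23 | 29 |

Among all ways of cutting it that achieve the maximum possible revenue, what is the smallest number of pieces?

Build r[k] bottom-up: r[k] = max over allowed piece i of (p[i] + r[k−i]).
r[1] = 2
r[2] = 8
r[3] = 10  (first piece 1, then r[2]=8)
r[4] = 16  (first piece 2, then r[2]=8)
r[5] = 18  (first piece 1, then r[4]=16)
r[6] = 24  (first piece 2, then r[4]=16)
r[7] = 26  (first piece 1, then r[6]=24)
r[8] = 34
r[9] = 36  (first piece 1, then r[8]=34)
r[10] = 42  (first piece 2, then r[8]=34)
r[11] = 44  (first piece 1, then r[10]=42)
r[12] = 50  (first piece 2, then r[10]=42)
Maximum revenue is ₹50.
Now minimize piece count subject to staying optimal: for each k, pieces[k] = 1 + min over i with p[i]+r[k−i]=r[k] of pieces[k−i].
pieces[9] = 2
pieces[10] = 2
pieces[11] = 3
pieces[12] = 3

3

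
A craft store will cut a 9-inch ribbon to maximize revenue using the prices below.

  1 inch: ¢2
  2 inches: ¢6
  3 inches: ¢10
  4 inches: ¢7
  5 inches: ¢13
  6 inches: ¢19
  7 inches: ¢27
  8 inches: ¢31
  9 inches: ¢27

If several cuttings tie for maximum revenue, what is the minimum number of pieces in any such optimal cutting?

2

Let r[k] be the best obtainable value from length k. For each k, try every first piece i and keep the best of price[i] + r[k−i].
r[1] = 2
r[2] = max(2+2, 6+0) = 6
r[3] = max(2+6, 6+2, 10+0) = 10
r[4] = max(2+10, 6+6, 10+2, 7+0) = 12
r[5] = max(2+12, 6+10, 10+6, 7+2, 13+0) = 16
r[6] = max(2+16, 6+12, 10+10, 7+6, 13+2, 19+0) = 20
r[7] = max(2+20, 6+16, 10+12, …, 19+2, 27+0) = 27
r[8] = max(2+27, 6+20, 10+16, …, 27+2, 31+0) = 31
r[9] = max(2+31, 6+27, 10+20, …, 31+2, 27+0) = 33
Maximum revenue is ¢33.
Now minimize piece count subject to staying optimal: for each k, pieces[k] = 1 + min over i with p[i]+r[k−i]=r[k] of pieces[k−i].
pieces[6] = 2
pieces[7] = 1
pieces[8] = 1
pieces[9] = 2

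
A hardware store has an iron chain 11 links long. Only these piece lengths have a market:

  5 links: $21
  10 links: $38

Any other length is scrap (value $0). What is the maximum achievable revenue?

Build r[k] bottom-up: r[k] = max over allowed piece i of (p[i] + r[k−i]).
r[1] = 0
r[2] = 0
r[3] = 0
r[4] = 0
r[5] = 21
r[6] = 21
r[7] = 21
r[8] = 21
r[9] = 21
r[10] = 42  (first piece 5, then r[5]=21)
r[11] = 42
One optimal cutting: pieces 5 + 5 with 1 link of scrap → $42.

42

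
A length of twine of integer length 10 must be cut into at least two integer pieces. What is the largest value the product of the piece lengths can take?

36

Let prod[k] be the best product for length k (with at least one cut). For each first piece i, the rest contributes max(k−i, prod[k−i]).
prod[2] = 1·max(1,0) = 1·1 = 1
prod[3] = 1·max(2,1) = 1·2 = 2
prod[4] = 2·max(2,1) = 2·2 = 4
prod[5] = 2·max(3,2) = 2·3 = 6
prod[6] = 3·max(3,2) = 3·3 = 9
prod[7] = 2·max(5,6) = 2·6 = 12
prod[8] = 2·max(6,9) = 2·9 = 18
prod[9] = 3·max(6,9) = 3·9 = 27
prod[10] = 2·max(8,18) = 2·18 = 36
One optimal split: 3 + 3 + 2 + 2; product 3·3·2·2 = 36.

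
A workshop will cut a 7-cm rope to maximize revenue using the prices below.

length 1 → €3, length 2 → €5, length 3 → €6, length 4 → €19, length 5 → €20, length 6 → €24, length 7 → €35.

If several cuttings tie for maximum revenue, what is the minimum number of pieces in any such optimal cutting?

1

Consider every possible first cut. r[k] is the best of p[i]+r[k−i] over all sellable i≤k.
r[1] = 3
r[2] = max(3+3, 5+0) = 6
r[3] = max(3+6, 5+3, 6+0) = 9
r[4] = max(3+9, 5+6, 6+3, 19+0) = 19
r[5] = max(3+19, 5+9, 6+6, 19+3, 20+0) = 22
r[6] = max(3+22, 5+19, 6+9, 19+6, 20+3, 24+0) = 25
r[7] = max(3+25, 5+22, 6+19, …, 24+3, 35+0) = 35
Maximum revenue is €35.
Now minimize piece count subject to staying optimal: for each k, pieces[k] = 1 + min over i with p[i]+r[k−i]=r[k] of pieces[k−i].
pieces[4] = 1
pieces[5] = 2
pieces[6] = 3
pieces[7] = 1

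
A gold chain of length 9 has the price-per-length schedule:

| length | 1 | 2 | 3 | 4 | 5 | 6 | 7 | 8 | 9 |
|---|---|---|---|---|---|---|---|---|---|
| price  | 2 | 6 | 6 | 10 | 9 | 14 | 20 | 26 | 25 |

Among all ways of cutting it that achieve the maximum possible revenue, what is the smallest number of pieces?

2

Build r[k] bottom-up: r[k] = max over allowed piece i of (p[i] + r[k−i]).
r[1] = 2
r[2] = 6
r[3] = 8  (first piece 1, then r[2]=6)
r[4] = 12  (first piece 2, then r[2]=6)
r[5] = 14  (first piece 1, then r[4]=12)
r[6] = 18  (first piece 2, then r[4]=12)
r[7] = 20  (first piece 1, then r[6]=18)
r[8] = 26
r[9] = 28  (first piece 1, then r[8]=26)
Maximum revenue is $28.
Now minimize piece count subject to staying optimal: for each k, pieces[k] = 1 + min over i with p[i]+r[k−i]=r[k] of pieces[k−i].
pieces[6] = 3
pieces[7] = 1
pieces[8] = 1
pieces[9] = 2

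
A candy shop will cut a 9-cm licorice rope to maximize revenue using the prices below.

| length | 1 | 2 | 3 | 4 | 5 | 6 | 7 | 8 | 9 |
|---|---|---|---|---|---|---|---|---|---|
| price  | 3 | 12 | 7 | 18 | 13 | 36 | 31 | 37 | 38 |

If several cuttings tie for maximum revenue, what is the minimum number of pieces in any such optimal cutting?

3

Build r[k] bottom-up: r[k] = max over allowed piece i of (p[i] + r[k−i]).
r[1] = 3
r[2] = 12
r[3] = 15  (first piece 1, then r[2]=12)
r[4] = 24  (first piece 2, then r[2]=12)
r[5] = 27  (first piece 1, then r[4]=24)
r[6] = 36  (first piece 2, then r[4]=24)
r[7] = 39  (first piece 1, then r[6]=36)
r[8] = 48  (first piece 2, then r[6]=36)
r[9] = 51  (first piece 1, then r[8]=48)
Maximum revenue is ¢51.
Now minimize piece count subject to staying optimal: for each k, pieces[k] = 1 + min over i with p[i]+r[k−i]=r[k] of pieces[k−i].
pieces[6] = 1
pieces[7] = 2
pieces[8] = 2
pieces[9] = 3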